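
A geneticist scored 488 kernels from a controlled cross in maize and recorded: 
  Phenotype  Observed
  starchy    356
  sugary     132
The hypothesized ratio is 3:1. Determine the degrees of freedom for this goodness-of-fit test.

1

A goodness-of-fit test with 2 phenotype classes has df = 2 − 1 = 1.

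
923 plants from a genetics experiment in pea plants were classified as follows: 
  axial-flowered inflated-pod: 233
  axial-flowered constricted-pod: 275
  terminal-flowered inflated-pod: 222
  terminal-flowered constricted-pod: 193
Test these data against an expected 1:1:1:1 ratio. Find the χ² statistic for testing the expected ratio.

15.015

Under the 1:1:1:1 hypothesis (Σ ratio = 4, N = 923):
  axial-flowered inflated-pod: 923 × 1/4 = 230.75
  axial-flowered constricted-pod: 923 × 1/4 = 230.75
  terminal-flowered inflated-pod: 923 × 1/4 = 230.75
  terminal-flowered constricted-pod: 923 × 1/4 = 230.75
χ² = Σ (O − E)² / E
  axial-flowered inflated-pod: (233 − 230.75)² / 230.75 = 0.0219
  axial-flowered constricted-pod: (275 − 230.75)² / 230.75 = 8.4856
  terminal-flowered inflated-pod: (222 − 230.75)² / 230.75 = 0.3318
  terminal-flowered constricted-pod: (193 − 230.75)² / 230.75 = 6.1758
χ² = 0.0219 + 8.4856 + 0.3318 + 6.1758 = 15.0151 ≈ 15.015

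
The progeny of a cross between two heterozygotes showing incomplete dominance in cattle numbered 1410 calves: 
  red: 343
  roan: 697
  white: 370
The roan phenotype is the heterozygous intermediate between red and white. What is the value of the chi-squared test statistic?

With incomplete dominance, a heterozygote × heterozygote cross gives a 1:2:1 phenotypic ratio.
Expected counts for N = 1410 under a 1:2:1 ratio (total parts = 4):
  red: 1410 × 1/4 = 352.5
  roan: 1410 × 2/4 = 705
  white: 1410 × 1/4 = 352.5
χ² = Σ (O − E)² / E
  red: (343 − 352.5)² / 352.5 = 0.2560
  roan: (697 − 705)² / 705 = 0.0908
  white: (370 − 352.5)² / 352.5 = 0.8688
χ² = 0.2560 + 0.0908 + 0.8688 = 1.2156 ≈ 1.216

1.216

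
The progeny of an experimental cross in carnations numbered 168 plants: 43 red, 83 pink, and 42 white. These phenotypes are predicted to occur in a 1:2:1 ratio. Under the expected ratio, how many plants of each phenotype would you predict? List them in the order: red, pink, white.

Under the 1:2:1 hypothesis (Σ ratio = 4, N = 168):
  red: 168 × 1/4 = 42
  pink: 168 × 2/4 = 84
  white: 168 × 1/4 = 42

42, 84, 42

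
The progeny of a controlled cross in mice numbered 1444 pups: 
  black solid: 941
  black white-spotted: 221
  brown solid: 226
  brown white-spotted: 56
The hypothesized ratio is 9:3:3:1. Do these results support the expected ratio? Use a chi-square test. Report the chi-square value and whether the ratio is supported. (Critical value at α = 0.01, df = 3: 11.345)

49.944; not consistent

Expected counts for N = 1444 under a 9:3:3:1 ratio (total parts = 16):
  black solid: 1444 × 9/16 = 812.25
  black white-spotted: 1444 × 3/16 = 270.75
  brown solid: 1444 × 3/16 = 270.75
  brown white-spotted: 1444 × 1/16 = 90.25
χ² = Σ (O − E)² / E
  black solid: (941 − 812.25)² / 812.25 = 20.4082
  black white-spotted: (221 − 270.75)² / 270.75 = 9.1415
  brown solid: (226 − 270.75)² / 270.75 = 7.3964
  brown white-spotted: (56 − 90.25)² / 90.25 = 12.9979
χ² = 20.4082 + 9.1415 + 7.3964 + 12.9979 = 49.944
Degrees of freedom = 4 − 1 = 3; critical value at α = 0.01 is 11.345.
Since 49.944 > 11.345, we reject the null hypothesis — the data do not fit the 9:3:3:1 ratio.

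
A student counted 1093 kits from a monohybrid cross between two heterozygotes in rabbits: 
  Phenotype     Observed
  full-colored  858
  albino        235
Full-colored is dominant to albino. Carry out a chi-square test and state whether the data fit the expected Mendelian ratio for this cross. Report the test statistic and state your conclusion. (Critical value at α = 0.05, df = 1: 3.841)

For a monohybrid cross between heterozygotes with complete dominance, the expected phenotypic ratio is 3:1.
The 3:1 ratio has 4 parts, so with N = 1093 the expected counts are:
  full-colored: 1093 × 3/4 = 819.75
  albino: 1093 × 1/4 = 273.25
χ² = Σ (O − E)² / E
  full-colored: (858 − 819.75)² / 819.75 = 1.7848
  albino: (235 − 273.25)² / 273.25 = 5.3543
χ² = 1.7848 + 5.3543 = 7.1391 ≈ 7.139
Degrees of freedom = 2 − 1 = 1; critical value at α = 0.05 is 3.841.
Since 7.139 > 3.841, we reject the null hypothesis — the data do not fit the 3:1 ratio.

7.139; not consistent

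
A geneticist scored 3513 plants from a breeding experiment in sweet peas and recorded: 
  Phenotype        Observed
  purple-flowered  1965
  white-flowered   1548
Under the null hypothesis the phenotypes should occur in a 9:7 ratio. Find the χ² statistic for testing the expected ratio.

Total ratio parts = 16. Expected numbers out of 3513:
  purple-flowered: 3513 × 9/16 = 1976.0625
  white-flowered: 3513 × 7/16 = 1536.9375
χ² = Σ (O − E)² / E
  purple-flowered: (1965 − 1976.0625)² / 1976.0625 = 0.0619
  white-flowered: (1548 − 1536.9375)² / 1536.9375 = 0.0796
χ² = 0.0619 + 0.0796 = 0.1415 ≈ 0.142

0.142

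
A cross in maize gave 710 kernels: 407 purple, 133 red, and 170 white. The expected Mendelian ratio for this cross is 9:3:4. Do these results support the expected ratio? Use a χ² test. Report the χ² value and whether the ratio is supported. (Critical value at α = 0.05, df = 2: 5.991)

0.463; consistent

The 9:3:4 ratio has 16 parts, so with N = 710 the expected counts are:
  purple: 710 × 9/16 = 399.375
  red: 710 × 3/16 = 133.125
  white: 710 × 4/16 = 177.5
χ² = Σ (O − E)² / E
  purple: (407 − 399.375)² / 399.375 = 0.1456
  red: (133 − 133.125)² / 133.125 = 0.0001
  white: (170 − 177.5)² / 177.5 = 0.3169
χ² = 0.1456 + 0.0001 + 0.3169 = 0.4626 ≈ 0.463
Degrees of freedom = 3 − 1 = 2; critical value at α = 0.05 is 5.991.
Since 0.463 < 5.991, we fail to reject the null hypothesis — the data are consistent with the 9:3:4 ratio.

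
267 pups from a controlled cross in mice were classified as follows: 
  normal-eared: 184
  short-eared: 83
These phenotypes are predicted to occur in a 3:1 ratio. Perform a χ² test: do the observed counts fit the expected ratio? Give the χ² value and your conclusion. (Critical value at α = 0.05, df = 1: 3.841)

5.275; not consistent

Expected counts for N = 267 under a 3:1 ratio (total parts = 4):
  normal-eared: 267 × 3/4 = 200.25
  short-eared: 267 × 1/4 = 66.75
χ² = Σ (O − E)² / E
  normal-eared: (184 − 200.25)² / 200.25 = 1.3187
  short-eared: (83 − 66.75)² / 66.75 = 3.9560
χ² = 1.3187 + 3.9560 = 5.2747 ≈ 5.275
Degrees of freedom = 2 − 1 = 1; critical value at α = 0.05 is 3.841.
Since 5.275 > 3.841, we reject the null hypothesis — the data do not fit the 3:1 ratio.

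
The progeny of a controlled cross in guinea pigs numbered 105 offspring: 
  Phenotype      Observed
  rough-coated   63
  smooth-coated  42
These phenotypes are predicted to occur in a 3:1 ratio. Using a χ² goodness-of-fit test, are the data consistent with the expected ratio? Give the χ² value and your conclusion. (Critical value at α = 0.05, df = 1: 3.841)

12.600; not consistent

Expected counts for N = 105 under a 3:1 ratio (total parts = 4):
  rough-coated: 105 × 3/4 = 78.75
  smooth-coated: 105 × 1/4 = 26.25
χ² = Σ (O − E)² / E
  rough-coated: (63 − 78.75)² / 78.75 = 3.1500
  smooth-coated: (42 − 26.25)² / 26.25 = 9.4500
χ² = 3.1500 + 9.4500 = 12.600
Degrees of freedom = 2 − 1 = 1; critical value at α = 0.05 is 3.841.
Since 12.600 > 3.841, we reject the null hypothesis — the data do not fit the 3:1 ratio.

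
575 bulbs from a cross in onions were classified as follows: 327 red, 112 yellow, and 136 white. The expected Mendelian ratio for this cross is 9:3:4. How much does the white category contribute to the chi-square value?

Under the 9:3:4 hypothesis (Σ ratio = 16, N = 575):
  red: 575 × 9/16 = 323.4375
  yellow: 575 × 3/16 = 107.8125
  white: 575 × 4/16 = 143.75
Contribution of white: (136 − 143.75)² / 143.75 = 0.4178

0.418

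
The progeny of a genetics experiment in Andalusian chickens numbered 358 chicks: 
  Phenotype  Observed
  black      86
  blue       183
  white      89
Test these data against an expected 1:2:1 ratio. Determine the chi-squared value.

Total ratio parts = 4. Expected numbers out of 358:
  black: 358 × 1/4 = 89.5
  blue: 358 × 2/4 = 179
  white: 358 × 1/4 = 89.5
χ² = Σ (O − E)² / E
  black: (86 − 89.5)² / 89.5 = 0.1369
  blue: (183 − 179)² / 179 = 0.0894
  white: (89 − 89.5)² / 89.5 = 0.0028
χ² = 0.1369 + 0.0894 + 0.0028 = 0.2291 ≈ 0.229

0.229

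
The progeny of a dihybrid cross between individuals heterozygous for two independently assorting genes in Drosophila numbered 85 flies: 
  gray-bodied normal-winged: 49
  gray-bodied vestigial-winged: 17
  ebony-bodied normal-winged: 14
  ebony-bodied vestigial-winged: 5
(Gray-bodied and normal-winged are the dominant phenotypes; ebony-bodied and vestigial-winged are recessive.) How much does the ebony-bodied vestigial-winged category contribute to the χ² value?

A dihybrid F₂ with independent assortment and complete dominance at both loci gives a 9:3:3:1 phenotypic ratio.
Total ratio parts = 16. Expected numbers out of 85:
  gray-bodied normal-winged: 85 × 9/16 = 47.8125
  gray-bodied vestigial-winged: 85 × 3/16 = 15.9375
  ebony-bodied normal-winged: 85 × 3/16 = 15.9375
  ebony-bodied vestigial-winged: 85 × 1/16 = 5.3125
Contribution of ebony-bodied vestigial-winged: (5 − 5.3125)² / 5.3125 = 0.0184

0.018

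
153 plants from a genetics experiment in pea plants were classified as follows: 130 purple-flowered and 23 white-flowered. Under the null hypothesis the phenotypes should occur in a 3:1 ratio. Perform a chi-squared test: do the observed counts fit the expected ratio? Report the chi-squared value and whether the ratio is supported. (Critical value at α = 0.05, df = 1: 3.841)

Under the 3:1 hypothesis (Σ ratio = 4, N = 153):
  purple-flowered: 153 × 3/4 = 114.75
  white-flowered: 153 × 1/4 = 38.25
χ² = Σ (O − E)² / E
  purple-flowered: (130 − 114.75)² / 114.75 = 2.0267
  white-flowered: (23 − 38.25)² / 38.25 = 6.0801
χ² = 2.0267 + 6.0801 = 8.1068 ≈ 8.107
Degrees of freedom = 2 − 1 = 1; critical value at α = 0.05 is 3.841.
Since 8.107 > 3.841, we reject the null hypothesis — the data do not fit the 3:1 ratio.

8.107; not consistent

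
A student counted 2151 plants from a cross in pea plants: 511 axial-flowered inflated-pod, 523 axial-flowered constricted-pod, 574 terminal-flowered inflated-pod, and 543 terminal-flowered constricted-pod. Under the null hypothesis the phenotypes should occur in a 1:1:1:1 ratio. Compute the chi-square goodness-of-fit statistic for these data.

4.230

Under the 1:1:1:1 hypothesis (Σ ratio = 4, N = 2151):
  axial-flowered inflated-pod: 2151 × 1/4 = 537.75
  axial-flowered constricted-pod: 2151 × 1/4 = 537.75
  terminal-flowered inflated-pod: 2151 × 1/4 = 537.75
  terminal-flowered constricted-pod: 2151 × 1/4 = 537.75
χ² = Σ (O − E)² / E
  axial-flowered inflated-pod: (511 − 537.75)² / 537.75 = 1.3307
  axial-flowered constricted-pod: (523 − 537.75)² / 537.75 = 0.4046
  terminal-flowered inflated-pod: (574 − 537.75)² / 537.75 = 2.4436
  terminal-flowered constricted-pod: (543 − 537.75)² / 537.75 = 0.0513
χ² = 1.3307 + 0.4046 + 2.4436 + 0.0513 = 4.2302 ≈ 4.230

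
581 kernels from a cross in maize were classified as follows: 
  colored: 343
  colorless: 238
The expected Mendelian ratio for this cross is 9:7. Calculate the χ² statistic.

Expected counts for N = 581 under a 9:7 ratio (total parts = 16):
  colored: 581 × 9/16 = 326.8125
  colorless: 581 × 7/16 = 254.1875
χ² = Σ (O − E)² / E
  colored: (343 − 326.8125)² / 326.8125 = 0.8018
  colorless: (238 − 254.1875)² / 254.1875 = 1.0309
χ² = 0.8018 + 1.0309 = 1.8327 ≈ 1.833

1.833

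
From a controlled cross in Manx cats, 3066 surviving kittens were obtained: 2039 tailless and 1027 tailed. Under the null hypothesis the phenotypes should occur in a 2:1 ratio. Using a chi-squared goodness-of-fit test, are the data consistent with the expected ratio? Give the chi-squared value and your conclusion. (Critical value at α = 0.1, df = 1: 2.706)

0.037; consistent

Total ratio parts = 3. Expected numbers out of 3066:
  tailless: 3066 × 2/3 = 2044
  tailed: 3066 × 1/3 = 1022
χ² = Σ (O − E)² / E
  tailless: (2039 − 2044)² / 2044 = 0.0122
  tailed: (1027 − 1022)² / 1022 = 0.0245
χ² = 0.0122 + 0.0245 = 0.0367 ≈ 0.037
Degrees of freedom = 2 − 1 = 1; critical value at α = 0.1 is 2.706.
Since 0.037 < 2.706, we fail to reject the null hypothesis — the data are consistent with the 2:1 ratio.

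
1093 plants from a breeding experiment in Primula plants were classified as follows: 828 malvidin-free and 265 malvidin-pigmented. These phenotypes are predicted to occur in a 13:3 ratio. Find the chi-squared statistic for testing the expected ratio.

Expected counts for N = 1093 under a 13:3 ratio (total parts = 16):
  malvidin-free: 1093 × 13/16 = 888.0625
  malvidin-pigmented: 1093 × 3/16 = 204.9375
χ² = Σ (O − E)² / E
  malvidin-free: (828 − 888.0625)² / 888.0625 = 4.0622
  malvidin-pigmented: (265 − 204.9375)² / 204.9375 = 17.6029
χ² = 4.0622 + 17.6029 = 21.6651 ≈ 21.665

21.665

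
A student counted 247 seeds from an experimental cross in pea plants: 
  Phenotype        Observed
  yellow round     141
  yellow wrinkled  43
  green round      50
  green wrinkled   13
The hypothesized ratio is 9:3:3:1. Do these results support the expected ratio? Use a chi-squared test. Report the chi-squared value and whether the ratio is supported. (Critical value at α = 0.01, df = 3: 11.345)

Total ratio parts = 16. Expected numbers out of 247:
  yellow round: 247 × 9/16 = 138.9375
  yellow wrinkled: 247 × 3/16 = 46.3125
  green round: 247 × 3/16 = 46.3125
  green wrinkled: 247 × 1/16 = 15.4375
χ² = Σ (O − E)² / E
  yellow round: (141 − 138.9375)² / 138.9375 = 0.0306
  yellow wrinkled: (43 − 46.3125)² / 46.3125 = 0.2369
  green round: (50 − 46.3125)² / 46.3125 = 0.2936
  green wrinkled: (13 − 15.4375)² / 15.4375 = 0.3849
χ² = 0.0306 + 0.2369 + 0.2936 + 0.3849 = 0.946
Degrees of freedom = 4 − 1 = 3; critical value at α = 0.01 is 11.345.
Since 0.946 < 11.345, we fail to reject the null hypothesis — the data are consistent with the 9:3:3:1 ratio.

0.946; consistent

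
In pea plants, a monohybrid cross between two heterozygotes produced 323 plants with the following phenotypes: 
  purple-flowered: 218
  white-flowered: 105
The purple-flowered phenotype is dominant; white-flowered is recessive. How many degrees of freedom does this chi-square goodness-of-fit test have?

For a monohybrid cross between heterozygotes with complete dominance, the expected phenotypic ratio is 3:1.
A goodness-of-fit test with 2 phenotype classes has df = 2 − 1 = 1.

1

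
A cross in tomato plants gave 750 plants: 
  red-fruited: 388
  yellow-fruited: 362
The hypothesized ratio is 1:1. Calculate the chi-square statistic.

0.901

The 1:1 ratio has 2 parts, so with N = 750 the expected counts are:
  red-fruited: 750 × 1/2 = 375
  yellow-fruited: 750 × 1/2 = 375
χ² = Σ (O − E)² / E
  red-fruited: (388 − 375)² / 375 = 0.4507
  yellow-fruited: (362 − 375)² / 375 = 0.4507
χ² = 0.4507 + 0.4507 = 0.9014 ≈ 0.901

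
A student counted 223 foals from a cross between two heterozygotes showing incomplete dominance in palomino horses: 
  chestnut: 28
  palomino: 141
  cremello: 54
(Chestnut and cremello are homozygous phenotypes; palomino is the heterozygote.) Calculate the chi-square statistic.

21.673

With incomplete dominance, a heterozygote × heterozygote cross gives a 1:2:1 phenotypic ratio.
The 1:2:1 ratio has 4 parts, so with N = 223 the expected counts are:
  chestnut: 223 × 1/4 = 55.75
  palomino: 223 × 2/4 = 111.5
  cremello: 223 × 1/4 = 55.75
χ² = Σ (O − E)² / E
  chestnut: (28 − 55.75)² / 55.75 = 13.8128
  palomino: (141 − 111.5)² / 111.5 = 7.8049
  cremello: (54 − 55.75)² / 55.75 = 0.0549
χ² = 13.8128 + 7.8049 + 0.0549 = 21.6726 ≈ 21.673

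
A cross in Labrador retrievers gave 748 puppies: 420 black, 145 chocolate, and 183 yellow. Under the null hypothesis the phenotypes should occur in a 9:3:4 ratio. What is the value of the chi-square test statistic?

Under the 9:3:4 hypothesis (Σ ratio = 16, N = 748):
  black: 748 × 9/16 = 420.75
  chocolate: 748 × 3/16 = 140.25
  yellow: 748 × 4/16 = 187
χ² = Σ (O − E)² / E
  black: (420 − 420.75)² / 420.75 = 0.0013
  chocolate: (145 − 140.25)² / 140.25 = 0.1609
  yellow: (183 − 187)² / 187 = 0.0856
χ² = 0.0013 + 0.1609 + 0.0856 = 0.2478 ≈ 0.248

0.248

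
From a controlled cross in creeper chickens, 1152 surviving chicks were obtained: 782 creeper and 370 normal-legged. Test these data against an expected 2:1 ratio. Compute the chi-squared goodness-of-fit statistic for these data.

0.766

Expected counts for N = 1152 under a 2:1 ratio (total parts = 3):
  creeper: 1152 × 2/3 = 768
  normal-legged: 1152 × 1/3 = 384
χ² = Σ (O − E)² / E
  creeper: (782 − 768)² / 768 = 0.2552
  normal-legged: (370 − 384)² / 384 = 0.5104
χ² = 0.2552 + 0.5104 = 0.7656 ≈ 0.766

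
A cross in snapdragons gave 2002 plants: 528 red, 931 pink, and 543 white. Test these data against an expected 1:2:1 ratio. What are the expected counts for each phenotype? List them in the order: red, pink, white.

500.5, 1001, 500.5

Total ratio parts = 4. Expected numbers out of 2002:
  red: 2002 × 1/4 = 500.5
  pink: 2002 × 2/4 = 1001
  white: 2002 × 1/4 = 500.5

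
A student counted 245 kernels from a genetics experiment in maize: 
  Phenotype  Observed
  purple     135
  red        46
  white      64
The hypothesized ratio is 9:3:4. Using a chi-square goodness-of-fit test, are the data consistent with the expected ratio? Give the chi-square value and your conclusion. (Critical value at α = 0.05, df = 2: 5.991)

Under the 9:3:4 hypothesis (Σ ratio = 16, N = 245):
  purple: 245 × 9/16 = 137.8125
  red: 245 × 3/16 = 45.9375
  white: 245 × 4/16 = 61.25
χ² = Σ (O − E)² / E
  purple: (135 − 137.8125)² / 137.8125 = 0.0574
  red: (46 − 45.9375)² / 45.9375 = 0.0001
  white: (64 − 61.25)² / 61.25 = 0.1235
χ² = 0.0574 + 0.0001 + 0.1235 = 0.181
Degrees of freedom = 3 − 1 = 2; critical value at α = 0.05 is 5.991.
Since 0.181 < 5.991, we fail to reject the null hypothesis — the data are consistent with the 9:3:4 ratio.

0.181; consistent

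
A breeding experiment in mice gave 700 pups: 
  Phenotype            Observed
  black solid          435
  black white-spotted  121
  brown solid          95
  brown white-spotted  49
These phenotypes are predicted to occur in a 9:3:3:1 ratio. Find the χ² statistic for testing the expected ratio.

Expected counts for N = 700 under a 9:3:3:1 ratio (total parts = 16):
  black solid: 700 × 9/16 = 393.75
  black white-spotted: 700 × 3/16 = 131.25
  brown solid: 700 × 3/16 = 131.25
  brown white-spotted: 700 × 1/16 = 43.75
χ² = Σ (O − E)² / E
  black solid: (435 − 393.75)² / 393.75 = 4.3214
  black white-spotted: (121 − 131.25)² / 131.25 = 0.8005
  brown solid: (95 − 131.25)² / 131.25 = 10.0119
  brown white-spotted: (49 − 43.75)² / 43.75 = 0.6300
χ² = 4.3214 + 0.8005 + 10.0119 + 0.6300 = 15.7638 ≈ 15.764

15.764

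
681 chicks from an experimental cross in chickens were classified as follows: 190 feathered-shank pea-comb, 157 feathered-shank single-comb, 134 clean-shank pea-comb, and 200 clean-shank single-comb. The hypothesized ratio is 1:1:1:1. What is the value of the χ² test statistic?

Expected counts for N = 681 under a 1:1:1:1 ratio (total parts = 4):
  feathered-shank pea-comb: 681 × 1/4 = 170.25
  feathered-shank single-comb: 681 × 1/4 = 170.25
  clean-shank pea-comb: 681 × 1/4 = 170.25
  clean-shank single-comb: 681 × 1/4 = 170.25
χ² = Σ (O − E)² / E
  feathered-shank pea-comb: (190 − 170.25)² / 170.25 = 2.2911
  feathered-shank single-comb: (157 − 170.25)² / 170.25 = 1.0312
  clean-shank pea-comb: (134 − 170.25)² / 170.25 = 7.7184
  clean-shank single-comb: (200 − 170.25)² / 170.25 = 5.1986
χ² = 2.2911 + 1.0312 + 7.7184 + 5.1986 = 16.2393 ≈ 16.239

16.239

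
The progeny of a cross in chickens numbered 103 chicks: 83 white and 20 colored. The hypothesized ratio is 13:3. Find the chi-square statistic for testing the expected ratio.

0.030

The 13:3 ratio has 16 parts, so with N = 103 the expected counts are:
  white: 103 × 13/16 = 83.6875
  colored: 103 × 3/16 = 19.3125
χ² = Σ (O − E)² / E
  white: (83 − 83.6875)² / 83.6875 = 0.0056
  colored: (20 − 19.3125)² / 19.3125 = 0.0245
χ² = 0.0056 + 0.0245 = 0.0301 ≈ 0.030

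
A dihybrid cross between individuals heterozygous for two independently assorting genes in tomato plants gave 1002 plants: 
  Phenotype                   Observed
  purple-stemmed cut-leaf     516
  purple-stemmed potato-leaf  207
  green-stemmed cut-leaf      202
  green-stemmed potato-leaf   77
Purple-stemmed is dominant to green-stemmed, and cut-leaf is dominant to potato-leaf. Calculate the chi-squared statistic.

A dihybrid F₂ with independent assortment and complete dominance at both loci gives a 9:3:3:1 phenotypic ratio.
Total ratio parts = 16. Expected numbers out of 1002:
  purple-stemmed cut-leaf: 1002 × 9/16 = 563.625
  purple-stemmed potato-leaf: 1002 × 3/16 = 187.875
  green-stemmed cut-leaf: 1002 × 3/16 = 187.875
  green-stemmed potato-leaf: 1002 × 1/16 = 62.625
χ² = Σ (O − E)² / E
  purple-stemmed cut-leaf: (516 − 563.625)² / 563.625 = 4.0242
  purple-stemmed potato-leaf: (207 − 187.875)² / 187.875 = 1.9469
  green-stemmed cut-leaf: (202 − 187.875)² / 187.875 = 1.0620
  green-stemmed potato-leaf: (77 − 62.625)² / 62.625 = 3.2997
χ² = 4.0242 + 1.9469 + 1.0620 + 3.2997 = 10.3328 ≈ 10.333

10.333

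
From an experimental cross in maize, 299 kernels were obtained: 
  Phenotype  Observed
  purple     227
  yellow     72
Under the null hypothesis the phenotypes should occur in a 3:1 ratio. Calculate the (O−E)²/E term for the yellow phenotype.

Total ratio parts = 4. Expected numbers out of 299:
  purple: 299 × 3/4 = 224.25
  yellow: 299 × 1/4 = 74.75
Contribution of yellow: (72 − 74.75)² / 74.75 = 0.1012

0.101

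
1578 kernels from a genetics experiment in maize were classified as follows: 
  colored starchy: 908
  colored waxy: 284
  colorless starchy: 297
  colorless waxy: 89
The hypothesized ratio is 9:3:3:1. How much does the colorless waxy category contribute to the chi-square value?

Total ratio parts = 16. Expected numbers out of 1578:
  colored starchy: 1578 × 9/16 = 887.625
  colored waxy: 1578 × 3/16 = 295.875
  colorless starchy: 1578 × 3/16 = 295.875
  colorless waxy: 1578 × 1/16 = 98.625
Contribution of colorless waxy: (89 − 98.625)² / 98.625 = 0.9393

0.939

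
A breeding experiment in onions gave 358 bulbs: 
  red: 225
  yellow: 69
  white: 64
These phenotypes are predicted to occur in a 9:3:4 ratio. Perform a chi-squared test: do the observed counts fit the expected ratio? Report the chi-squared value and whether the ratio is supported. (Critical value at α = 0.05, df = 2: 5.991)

Expected counts for N = 358 under a 9:3:4 ratio (total parts = 16):
  red: 358 × 9/16 = 201.375
  yellow: 358 × 3/16 = 67.125
  white: 358 × 4/16 = 89.5
χ² = Σ (O − E)² / E
  red: (225 − 201.375)² / 201.375 = 2.7716
  yellow: (69 − 67.125)² / 67.125 = 0.0524
  white: (64 − 89.5)² / 89.5 = 7.2654
χ² = 2.7716 + 0.0524 + 7.2654 = 10.0894 ≈ 10.089
Degrees of freedom = 3 − 1 = 2; critical value at α = 0.05 is 5.991.
Since 10.089 > 5.991, we reject the null hypothesis — the data do not fit the 9:3:4 ratio.

10.089; not consistent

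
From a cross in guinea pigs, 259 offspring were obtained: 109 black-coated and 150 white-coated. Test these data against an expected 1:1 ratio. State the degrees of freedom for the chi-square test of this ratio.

A goodness-of-fit test with 2 phenotype classes has df = 2 − 1 = 1.

1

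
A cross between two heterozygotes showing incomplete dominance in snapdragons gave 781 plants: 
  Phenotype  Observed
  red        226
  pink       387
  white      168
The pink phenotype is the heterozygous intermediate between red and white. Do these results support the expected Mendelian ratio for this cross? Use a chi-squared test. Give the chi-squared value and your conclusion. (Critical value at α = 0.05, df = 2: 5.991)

8.677; not consistent

With incomplete dominance, a heterozygote × heterozygote cross gives a 1:2:1 phenotypic ratio.
Under the 1:2:1 hypothesis (Σ ratio = 4, N = 781):
  red: 781 × 1/4 = 195.25
  pink: 781 × 2/4 = 390.5
  white: 781 × 1/4 = 195.25
χ² = Σ (O − E)² / E
  red: (226 − 195.25)² / 195.25 = 4.8428
  pink: (387 − 390.5)² / 390.5 = 0.0314
  white: (168 − 195.25)² / 195.25 = 3.8031
χ² = 4.8428 + 0.0314 + 3.8031 = 8.6773 ≈ 8.677
Degrees of freedom = 3 − 1 = 2; critical value at α = 0.05 is 5.991.
Since 8.677 > 5.991, we reject the null hypothesis — the data do not fit the 1:2:1 ratio.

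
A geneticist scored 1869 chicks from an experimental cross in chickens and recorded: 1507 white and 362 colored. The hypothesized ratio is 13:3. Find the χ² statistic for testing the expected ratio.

0.470

Expected counts for N = 1869 under a 13:3 ratio (total parts = 16):
  white: 1869 × 13/16 = 1518.5625
  colored: 1869 × 3/16 = 350.4375
χ² = Σ (O − E)² / E
  white: (1507 − 1518.5625)² / 1518.5625 = 0.0880
  colored: (362 − 350.4375)² / 350.4375 = 0.3815
χ² = 0.0880 + 0.3815 = 0.4695 ≈ 0.470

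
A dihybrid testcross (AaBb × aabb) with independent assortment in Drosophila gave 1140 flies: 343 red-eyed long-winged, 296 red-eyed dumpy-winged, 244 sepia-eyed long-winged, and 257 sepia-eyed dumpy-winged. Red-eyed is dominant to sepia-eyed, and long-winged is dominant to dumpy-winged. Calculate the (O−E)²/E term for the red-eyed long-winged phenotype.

11.804

A dihybrid testcross with independent assortment gives a 1:1:1:1 ratio.
Under the 1:1:1:1 hypothesis (Σ ratio = 4, N = 1140):
  red-eyed long-winged: 1140 × 1/4 = 285
  red-eyed dumpy-winged: 1140 × 1/4 = 285
  sepia-eyed long-winged: 1140 × 1/4 = 285
  sepia-eyed dumpy-winged: 1140 × 1/4 = 285
Contribution of red-eyed long-winged: (343 − 285)² / 285 = 11.8035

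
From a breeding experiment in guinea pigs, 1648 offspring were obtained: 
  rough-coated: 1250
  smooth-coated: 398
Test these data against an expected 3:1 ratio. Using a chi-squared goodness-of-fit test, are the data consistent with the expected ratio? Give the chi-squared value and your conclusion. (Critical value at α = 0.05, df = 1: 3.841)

0.634; consistent

The 3:1 ratio has 4 parts, so with N = 1648 the expected counts are:
  rough-coated: 1648 × 3/4 = 1236
  smooth-coated: 1648 × 1/4 = 412
χ² = Σ (O − E)² / E
  rough-coated: (1250 − 1236)² / 1236 = 0.1586
  smooth-coated: (398 − 412)² / 412 = 0.4757
χ² = 0.1586 + 0.4757 = 0.6343 ≈ 0.634
Degrees of freedom = 2 − 1 = 1; critical value at α = 0.05 is 3.841.
Since 0.634 < 3.841, we fail to reject the null hypothesis — the data are consistent with the 3:1 ratio.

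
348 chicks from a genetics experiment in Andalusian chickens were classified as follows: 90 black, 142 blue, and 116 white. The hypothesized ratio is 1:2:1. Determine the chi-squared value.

Expected counts for N = 348 under a 1:2:1 ratio (total parts = 4):
  black: 348 × 1/4 = 87
  blue: 348 × 2/4 = 174
  white: 348 × 1/4 = 87
χ² = Σ (O − E)² / E
  black: (90 − 87)² / 87 = 0.1034
  blue: (142 − 174)² / 174 = 5.8851
  white: (116 − 87)² / 87 = 9.6667
χ² = 0.1034 + 5.8851 + 9.6667 = 15.6552 ≈ 15.655

15.655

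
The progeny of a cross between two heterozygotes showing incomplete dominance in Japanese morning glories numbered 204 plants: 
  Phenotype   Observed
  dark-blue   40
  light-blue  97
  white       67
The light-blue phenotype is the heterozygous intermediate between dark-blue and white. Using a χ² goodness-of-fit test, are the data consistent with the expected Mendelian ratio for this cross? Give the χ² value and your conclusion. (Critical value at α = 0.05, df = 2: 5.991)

7.637; not consistent

With incomplete dominance, a heterozygote × heterozygote cross gives a 1:2:1 phenotypic ratio.
Expected counts for N = 204 under a 1:2:1 ratio (total parts = 4):
  dark-blue: 204 × 1/4 = 51
  light-blue: 204 × 2/4 = 102
  white: 204 × 1/4 = 51
χ² = Σ (O − E)² / E
  dark-blue: (40 − 51)² / 51 = 2.3725
  light-blue: (97 − 102)² / 102 = 0.2451
  white: (67 − 51)² / 51 = 5.0196
χ² = 2.3725 + 0.2451 + 5.0196 = 7.6372 ≈ 7.637
Degrees of freedom = 3 − 1 = 2; critical value at α = 0.05 is 5.991.
Since 7.637 > 5.991, we reject the null hypothesis — the data do not fit the 1:2:1 ratio.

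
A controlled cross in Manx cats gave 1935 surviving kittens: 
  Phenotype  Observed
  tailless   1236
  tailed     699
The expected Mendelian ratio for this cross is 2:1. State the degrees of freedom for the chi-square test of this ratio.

A goodness-of-fit test with 2 phenotype classes has df = 2 − 1 = 1.

1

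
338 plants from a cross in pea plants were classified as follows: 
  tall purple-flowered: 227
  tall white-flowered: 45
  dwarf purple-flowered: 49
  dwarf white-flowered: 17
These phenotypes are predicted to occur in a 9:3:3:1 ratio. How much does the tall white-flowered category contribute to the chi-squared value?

5.328

The 9:3:3:1 ratio has 16 parts, so with N = 338 the expected counts are:
  tall purple-flowered: 338 × 9/16 = 190.125
  tall white-flowered: 338 × 3/16 = 63.375
  dwarf purple-flowered: 338 × 3/16 = 63.375
  dwarf white-flowered: 338 × 1/16 = 21.125
Contribution of tall white-flowered: (45 − 63.375)² / 63.375 = 5.3277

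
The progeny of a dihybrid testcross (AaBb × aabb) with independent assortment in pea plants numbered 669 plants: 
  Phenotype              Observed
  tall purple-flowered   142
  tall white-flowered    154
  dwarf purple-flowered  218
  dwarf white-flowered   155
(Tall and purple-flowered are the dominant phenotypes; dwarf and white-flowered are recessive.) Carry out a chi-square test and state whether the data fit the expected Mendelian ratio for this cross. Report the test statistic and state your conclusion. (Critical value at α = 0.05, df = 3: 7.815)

21.158; not consistent

A dihybrid testcross with independent assortment gives a 1:1:1:1 ratio.
The 1:1:1:1 ratio has 4 parts, so with N = 669 the expected counts are:
  tall purple-flowered: 669 × 1/4 = 167.25
  tall white-flowered: 669 × 1/4 = 167.25
  dwarf purple-flowered: 669 × 1/4 = 167.25
  dwarf white-flowered: 669 × 1/4 = 167.25
χ² = Σ (O − E)² / E
  tall purple-flowered: (142 − 167.25)² / 167.25 = 3.8120
  tall white-flowered: (154 − 167.25)² / 167.25 = 1.0497
  dwarf purple-flowered: (218 − 167.25)² / 167.25 = 15.3995
  dwarf white-flowered: (155 − 167.25)² / 167.25 = 0.8972
χ² = 3.8120 + 1.0497 + 15.3995 + 0.8972 = 21.1584 ≈ 21.158
Degrees of freedom = 4 − 1 = 3; critical value at α = 0.05 is 7.815.
Since 21.158 > 7.815, we reject the null hypothesis — the data do not fit the 1:1:1:1 ratio.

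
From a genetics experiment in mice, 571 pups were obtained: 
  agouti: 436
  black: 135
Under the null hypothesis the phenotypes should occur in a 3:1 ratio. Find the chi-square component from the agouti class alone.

Under the 3:1 hypothesis (Σ ratio = 4, N = 571):
  agouti: 571 × 3/4 = 428.25
  black: 571 × 1/4 = 142.75
Contribution of agouti: (436 − 428.25)² / 428.25 = 0.1403

0.140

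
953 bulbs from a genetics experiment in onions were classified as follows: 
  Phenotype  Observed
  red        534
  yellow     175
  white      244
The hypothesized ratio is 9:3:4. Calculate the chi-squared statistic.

The 9:3:4 ratio has 16 parts, so with N = 953 the expected counts are:
  red: 953 × 9/16 = 536.0625
  yellow: 953 × 3/16 = 178.6875
  white: 953 × 4/16 = 238.25
χ² = Σ (O − E)² / E
  red: (534 − 536.0625)² / 536.0625 = 0.0079
  yellow: (175 − 178.6875)² / 178.6875 = 0.0761
  white: (244 − 238.25)² / 238.25 = 0.1388
χ² = 0.0079 + 0.0761 + 0.1388 = 0.2228 ≈ 0.223

0.223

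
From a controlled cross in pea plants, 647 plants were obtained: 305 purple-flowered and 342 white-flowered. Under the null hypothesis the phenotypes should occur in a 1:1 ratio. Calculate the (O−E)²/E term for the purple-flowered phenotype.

1.058

The 1:1 ratio has 2 parts, so with N = 647 the expected counts are:
  purple-flowered: 647 × 1/2 = 323.5
  white-flowered: 647 × 1/2 = 323.5
Contribution of purple-flowered: (305 − 323.5)² / 323.5 = 1.0580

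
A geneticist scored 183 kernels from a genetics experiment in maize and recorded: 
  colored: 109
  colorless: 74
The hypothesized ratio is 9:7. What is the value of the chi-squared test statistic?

Under the 9:7 hypothesis (Σ ratio = 16, N = 183):
  colored: 183 × 9/16 = 102.9375
  colorless: 183 × 7/16 = 80.0625
χ² = Σ (O − E)² / E
  colored: (109 − 102.9375)² / 102.9375 = 0.3571
  colorless: (74 − 80.0625)² / 80.0625 = 0.4591
χ² = 0.3571 + 0.4591 = 0.8162 ≈ 0.816

0.816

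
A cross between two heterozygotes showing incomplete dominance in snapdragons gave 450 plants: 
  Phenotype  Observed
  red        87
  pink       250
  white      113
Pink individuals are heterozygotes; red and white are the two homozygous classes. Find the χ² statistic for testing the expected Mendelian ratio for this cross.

8.560

With incomplete dominance, a heterozygote × heterozygote cross gives a 1:2:1 phenotypic ratio.
The 1:2:1 ratio has 4 parts, so with N = 450 the expected counts are:
  red: 450 × 1/4 = 112.5
  pink: 450 × 2/4 = 225
  white: 450 × 1/4 = 112.5
χ² = Σ (O − E)² / E
  red: (87 − 112.5)² / 112.5 = 5.7800
  pink: (250 − 225)² / 225 = 2.7778
  white: (113 − 112.5)² / 112.5 = 0.0022
χ² = 5.7800 + 2.7778 + 0.0022 = 8.560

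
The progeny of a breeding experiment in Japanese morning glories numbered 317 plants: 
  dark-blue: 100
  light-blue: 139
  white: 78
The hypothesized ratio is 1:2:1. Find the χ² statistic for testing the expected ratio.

7.852

Expected counts for N = 317 under a 1:2:1 ratio (total parts = 4):
  dark-blue: 317 × 1/4 = 79.25
  light-blue: 317 × 2/4 = 158.5
  white: 317 × 1/4 = 79.25
χ² = Σ (O − E)² / E
  dark-blue: (100 − 79.25)² / 79.25 = 5.4330
  light-blue: (139 − 158.5)² / 158.5 = 2.3991
  white: (78 − 79.25)² / 79.25 = 0.0197
χ² = 5.4330 + 2.3991 + 0.0197 = 7.8518 ≈ 7.852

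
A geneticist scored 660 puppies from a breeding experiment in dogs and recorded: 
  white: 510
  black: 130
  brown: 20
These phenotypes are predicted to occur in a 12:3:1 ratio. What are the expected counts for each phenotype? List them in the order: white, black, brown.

495, 123.75, 41.25

Expected counts for N = 660 under a 12:3:1 ratio (total parts = 16):
  white: 660 × 12/16 = 495
  black: 660 × 3/16 = 123.75
  brown: 660 × 1/16 = 41.25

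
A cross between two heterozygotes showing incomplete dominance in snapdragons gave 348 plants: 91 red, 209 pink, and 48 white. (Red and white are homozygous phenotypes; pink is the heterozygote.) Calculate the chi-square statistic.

With incomplete dominance, a heterozygote × heterozygote cross gives a 1:2:1 phenotypic ratio.
The 1:2:1 ratio has 4 parts, so with N = 348 the expected counts are:
  red: 348 × 1/4 = 87
  pink: 348 × 2/4 = 174
  white: 348 × 1/4 = 87
χ² = Σ (O − E)² / E
  red: (91 − 87)² / 87 = 0.1839
  pink: (209 − 174)² / 174 = 7.0402
  white: (48 − 87)² / 87 = 17.4828
χ² = 0.1839 + 7.0402 + 17.4828 = 24.7069 ≈ 24.707

24.707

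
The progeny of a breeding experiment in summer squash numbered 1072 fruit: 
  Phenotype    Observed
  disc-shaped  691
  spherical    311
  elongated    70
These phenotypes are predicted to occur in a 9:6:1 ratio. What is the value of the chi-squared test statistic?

33.576

Expected counts for N = 1072 under a 9:6:1 ratio (total parts = 16):
  disc-shaped: 1072 × 9/16 = 603
  spherical: 1072 × 6/16 = 402
  elongated: 1072 × 1/16 = 67
χ² = Σ (O − E)² / E
  disc-shaped: (691 − 603)² / 603 = 12.8425
  spherical: (311 − 402)² / 402 = 20.5995
  elongated: (70 − 67)² / 67 = 0.1343
χ² = 12.8425 + 20.5995 + 0.1343 = 33.5763 ≈ 33.576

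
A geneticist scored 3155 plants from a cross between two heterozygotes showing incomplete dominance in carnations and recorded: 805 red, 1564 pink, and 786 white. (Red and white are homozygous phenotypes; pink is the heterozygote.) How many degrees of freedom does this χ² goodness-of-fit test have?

2

With incomplete dominance, a heterozygote × heterozygote cross gives a 1:2:1 phenotypic ratio.
A goodness-of-fit test with 3 phenotype classes has df = 3 − 1 = 2.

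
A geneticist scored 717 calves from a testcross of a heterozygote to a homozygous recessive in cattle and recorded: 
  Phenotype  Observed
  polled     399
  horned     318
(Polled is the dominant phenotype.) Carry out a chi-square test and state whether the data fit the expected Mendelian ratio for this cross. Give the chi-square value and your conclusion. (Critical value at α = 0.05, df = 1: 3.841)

9.151; not consistent

A testcross of a heterozygote (Aa × aa) gives a 1:1 phenotypic ratio.
Under the 1:1 hypothesis (Σ ratio = 2, N = 717):
  polled: 717 × 1/2 = 358.5
  horned: 717 × 1/2 = 358.5
χ² = Σ (O − E)² / E
  polled: (399 − 358.5)² / 358.5 = 4.5753
  horned: (318 − 358.5)² / 358.5 = 4.5753
χ² = 4.5753 + 4.5753 = 9.1506 ≈ 9.151
Degrees of freedom = 2 − 1 = 1; critical value at α = 0.05 is 3.841.
Since 9.151 > 3.841, we reject the null hypothesis — the data do not fit the 1:1 ratio.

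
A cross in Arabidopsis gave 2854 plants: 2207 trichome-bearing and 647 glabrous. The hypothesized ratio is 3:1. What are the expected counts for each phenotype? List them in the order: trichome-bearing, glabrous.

Expected counts for N = 2854 under a 3:1 ratio (total parts = 4):
  trichome-bearing: 2854 × 3/4 = 2140.5
  glabrous: 2854 × 1/4 = 713.5

2140.5, 713.5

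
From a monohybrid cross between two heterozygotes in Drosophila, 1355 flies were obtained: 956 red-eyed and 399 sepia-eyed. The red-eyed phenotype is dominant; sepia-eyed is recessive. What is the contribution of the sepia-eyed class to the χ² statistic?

10.716

For a monohybrid cross between heterozygotes with complete dominance, the expected phenotypic ratio is 3:1.
Under the 3:1 hypothesis (Σ ratio = 4, N = 1355):
  red-eyed: 1355 × 3/4 = 1016.25
  sepia-eyed: 1355 × 1/4 = 338.75
Contribution of sepia-eyed: (399 − 338.75)² / 338.75 = 10.7161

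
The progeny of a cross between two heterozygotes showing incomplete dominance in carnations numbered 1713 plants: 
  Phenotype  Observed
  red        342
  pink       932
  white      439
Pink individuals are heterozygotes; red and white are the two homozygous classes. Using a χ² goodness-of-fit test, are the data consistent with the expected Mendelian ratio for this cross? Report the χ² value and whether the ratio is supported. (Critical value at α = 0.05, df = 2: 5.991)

With incomplete dominance, a heterozygote × heterozygote cross gives a 1:2:1 phenotypic ratio.
Expected counts for N = 1713 under a 1:2:1 ratio (total parts = 4):
  red: 1713 × 1/4 = 428.25
  pink: 1713 × 2/4 = 856.5
  white: 1713 × 1/4 = 428.25
χ² = Σ (O − E)² / E
  red: (342 − 428.25)² / 428.25 = 17.3708
  pink: (932 − 856.5)² / 856.5 = 6.6553
  white: (439 − 428.25)² / 428.25 = 0.2698
χ² = 17.3708 + 6.6553 + 0.2698 = 24.2959 ≈ 24.296
Degrees of freedom = 3 − 1 = 2; critical value at α = 0.05 is 5.991.
Since 24.296 > 5.991, we reject the null hypothesis — the data do not fit the 1:2:1 ratio.

24.296; not consistent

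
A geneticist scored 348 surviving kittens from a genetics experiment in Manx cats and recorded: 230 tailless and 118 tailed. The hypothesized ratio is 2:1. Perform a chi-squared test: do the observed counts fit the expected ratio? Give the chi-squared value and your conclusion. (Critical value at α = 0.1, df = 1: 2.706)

Expected counts for N = 348 under a 2:1 ratio (total parts = 3):
  tailless: 348 × 2/3 = 232
  tailed: 348 × 1/3 = 116
χ² = Σ (O − E)² / E
  tailless: (230 − 232)² / 232 = 0.0172
  tailed: (118 − 116)² / 116 = 0.0345
χ² = 0.0172 + 0.0345 = 0.0517 ≈ 0.052
Degrees of freedom = 2 − 1 = 1; critical value at α = 0.1 is 2.706.
Since 0.052 < 2.706, we fail to reject the null hypothesis — the data are consistent with the 2:1 ratio.

0.052; consistent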